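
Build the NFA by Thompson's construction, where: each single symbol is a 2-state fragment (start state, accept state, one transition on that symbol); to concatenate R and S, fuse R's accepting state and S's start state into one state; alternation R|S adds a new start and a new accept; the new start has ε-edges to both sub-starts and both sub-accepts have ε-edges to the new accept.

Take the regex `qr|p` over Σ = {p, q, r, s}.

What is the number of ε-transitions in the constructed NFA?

4

By structural recursion:
Each of the 3 symbol leaves contributes 0 ε-transitions.
  qr → 0 ε-transitions
  qr|p → 4 ε-transitions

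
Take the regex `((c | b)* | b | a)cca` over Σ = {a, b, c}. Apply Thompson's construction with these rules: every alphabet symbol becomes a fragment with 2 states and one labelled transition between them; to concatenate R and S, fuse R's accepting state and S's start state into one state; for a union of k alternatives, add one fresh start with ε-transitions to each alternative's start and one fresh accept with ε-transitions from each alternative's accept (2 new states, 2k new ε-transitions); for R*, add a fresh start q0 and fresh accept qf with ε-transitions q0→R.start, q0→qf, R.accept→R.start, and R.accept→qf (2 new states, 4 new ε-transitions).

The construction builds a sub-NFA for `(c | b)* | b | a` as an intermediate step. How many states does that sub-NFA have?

14

Fragment for `(c | b)* | b | a`:
Each of the 4 symbol leaves contributes a 2-state fragment.
  c | b → 6 states
  (c | b)* → 8 states
  (c | b)* | b | a → 14 states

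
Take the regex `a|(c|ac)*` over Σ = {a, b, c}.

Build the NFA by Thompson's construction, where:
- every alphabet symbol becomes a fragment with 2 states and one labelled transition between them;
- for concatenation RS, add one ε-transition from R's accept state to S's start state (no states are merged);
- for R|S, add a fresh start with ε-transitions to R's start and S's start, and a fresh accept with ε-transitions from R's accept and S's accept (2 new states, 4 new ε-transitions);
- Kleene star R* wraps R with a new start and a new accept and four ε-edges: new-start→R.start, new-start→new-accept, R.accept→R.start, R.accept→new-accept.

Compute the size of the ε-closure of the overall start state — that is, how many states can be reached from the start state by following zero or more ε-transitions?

Let C(F) = |ε-closure(F.start)| within fragment F, and note whether F accepts ε. Symbol fragments have C = 1 and do not accept ε. Then:
  ac : |closure| equals the left operand's closure size = 1 (its accept is not ε-reachable, so the closure stops there)
  c|ac : |closure| = 1 + 1 + 1 = 3 (the new accept is not ε-reachable since no branch accepts ε)
  (c|ac)* : |closure| = 1 (new start) + 3 (body) + 1 (new accept) = 5
  a|(c|ac)* : |closure| = 1 (new start) + (1 + 5) + 1 (new accept, since some branch ε-reaches its own accept) = 8

8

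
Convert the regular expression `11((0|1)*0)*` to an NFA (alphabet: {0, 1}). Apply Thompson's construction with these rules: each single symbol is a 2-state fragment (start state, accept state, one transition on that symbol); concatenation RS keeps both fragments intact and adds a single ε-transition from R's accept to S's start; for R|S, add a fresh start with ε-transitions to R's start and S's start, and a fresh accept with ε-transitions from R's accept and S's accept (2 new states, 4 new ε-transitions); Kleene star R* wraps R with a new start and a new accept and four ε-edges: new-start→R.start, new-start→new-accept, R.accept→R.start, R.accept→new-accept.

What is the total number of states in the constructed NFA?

Bottom-up over the parse tree:
Each of the 5 symbol leaves contributes a 2-state fragment.
  0|1 : 6 states
  (0|1)* : 8 states
  (0|1)*0 : 10 states
  ((0|1)*0)* : 12 states
  11((0|1)*0)* : 16 states

16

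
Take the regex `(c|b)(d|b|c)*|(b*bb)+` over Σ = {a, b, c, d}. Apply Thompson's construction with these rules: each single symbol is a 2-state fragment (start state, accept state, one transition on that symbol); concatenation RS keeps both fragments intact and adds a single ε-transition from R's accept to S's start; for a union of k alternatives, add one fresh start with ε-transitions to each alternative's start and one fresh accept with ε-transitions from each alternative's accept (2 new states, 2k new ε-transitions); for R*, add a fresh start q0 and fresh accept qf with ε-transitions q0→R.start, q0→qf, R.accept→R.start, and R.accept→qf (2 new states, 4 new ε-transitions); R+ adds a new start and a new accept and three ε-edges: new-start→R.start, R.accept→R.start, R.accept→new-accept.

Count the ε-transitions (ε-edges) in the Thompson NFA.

28

Recursing over subexpressions:
Each of the 8 symbol leaves contributes 0 ε-transitions.
  c|b : 4 ε-transitions
  d|b|c : 6 ε-transitions
  (d|b|c)* : 10 ε-transitions
  (c|b)(d|b|c)* : 15 ε-transitions
  b* : 4 ε-transitions
  b*bb : 6 ε-transitions
  (b*bb)+ : 9 ε-transitions
  (c|b)(d|b|c)*|(b*bb)+ : 28 ε-transitions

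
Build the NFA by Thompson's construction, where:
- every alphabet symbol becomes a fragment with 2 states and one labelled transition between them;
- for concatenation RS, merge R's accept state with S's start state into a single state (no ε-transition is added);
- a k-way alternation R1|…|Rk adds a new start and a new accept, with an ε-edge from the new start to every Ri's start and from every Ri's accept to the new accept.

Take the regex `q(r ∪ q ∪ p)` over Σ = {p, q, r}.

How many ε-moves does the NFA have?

6

Building bottom-up:
Each of the 4 symbol leaves contributes 0 ε-transitions.
  r ∪ q ∪ p : 6 ε-transitions
  q(r ∪ q ∪ p) : 6 ε-transitions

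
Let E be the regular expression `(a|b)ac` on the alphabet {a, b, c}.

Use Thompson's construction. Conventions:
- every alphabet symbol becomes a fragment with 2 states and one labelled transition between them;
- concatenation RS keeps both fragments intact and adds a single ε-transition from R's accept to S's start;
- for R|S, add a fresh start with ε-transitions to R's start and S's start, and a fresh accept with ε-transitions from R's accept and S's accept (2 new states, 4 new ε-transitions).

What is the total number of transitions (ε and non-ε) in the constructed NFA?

10

Recursing over subexpressions:
Each of the 4 symbol leaves contributes 1 transition (1 symbol, 0 ε).
  a|b : 6 transitions (2 symbol, 4 ε)
  (a|b)ac : 10 transitions (4 symbol, 6 ε)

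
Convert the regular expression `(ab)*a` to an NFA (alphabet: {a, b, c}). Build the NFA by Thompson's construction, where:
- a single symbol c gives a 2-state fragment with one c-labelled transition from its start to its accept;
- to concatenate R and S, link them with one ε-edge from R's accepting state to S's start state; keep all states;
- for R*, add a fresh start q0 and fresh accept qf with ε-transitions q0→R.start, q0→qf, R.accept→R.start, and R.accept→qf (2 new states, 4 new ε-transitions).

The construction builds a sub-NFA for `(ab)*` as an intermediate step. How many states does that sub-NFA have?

Fragment for `(ab)*`:
Each of the 2 symbol leaves contributes a 2-state fragment.
  ab — 4 states
  (ab)* — 6 states

6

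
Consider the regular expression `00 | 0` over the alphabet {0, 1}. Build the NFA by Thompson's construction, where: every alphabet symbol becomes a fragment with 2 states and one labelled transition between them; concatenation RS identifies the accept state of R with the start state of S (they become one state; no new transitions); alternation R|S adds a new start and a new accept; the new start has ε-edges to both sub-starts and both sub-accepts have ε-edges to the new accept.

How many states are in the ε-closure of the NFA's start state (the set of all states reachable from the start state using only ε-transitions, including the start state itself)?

3

Compute the ε-closure size of each fragment's start state recursively; a symbol fragment's start has no outgoing ε-edge, so its closure is just itself (size 1).
  00 → same as the first factor's closure: C = 1
  00 | 0 → new start ε-reaches every alternative's start; none of them accept ε, so the new accept is not reached: C = 1 + 1 + 1 = 3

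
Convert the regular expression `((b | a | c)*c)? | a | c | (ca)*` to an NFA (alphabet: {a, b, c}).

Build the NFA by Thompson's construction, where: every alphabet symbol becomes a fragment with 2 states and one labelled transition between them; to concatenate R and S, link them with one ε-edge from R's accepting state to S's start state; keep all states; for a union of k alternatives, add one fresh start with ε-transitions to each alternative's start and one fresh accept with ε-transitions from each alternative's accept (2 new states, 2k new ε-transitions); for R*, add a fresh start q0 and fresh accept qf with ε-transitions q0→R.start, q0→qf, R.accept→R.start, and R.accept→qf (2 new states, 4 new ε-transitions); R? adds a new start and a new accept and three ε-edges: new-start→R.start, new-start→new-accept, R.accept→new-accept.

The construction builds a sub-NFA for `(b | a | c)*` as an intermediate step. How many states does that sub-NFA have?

Fragment for `(b | a | c)*`:
Each of the 3 symbol leaves contributes a 2-state fragment.
  b | a | c = 8 states
  (b | a | c)* = 10 states

10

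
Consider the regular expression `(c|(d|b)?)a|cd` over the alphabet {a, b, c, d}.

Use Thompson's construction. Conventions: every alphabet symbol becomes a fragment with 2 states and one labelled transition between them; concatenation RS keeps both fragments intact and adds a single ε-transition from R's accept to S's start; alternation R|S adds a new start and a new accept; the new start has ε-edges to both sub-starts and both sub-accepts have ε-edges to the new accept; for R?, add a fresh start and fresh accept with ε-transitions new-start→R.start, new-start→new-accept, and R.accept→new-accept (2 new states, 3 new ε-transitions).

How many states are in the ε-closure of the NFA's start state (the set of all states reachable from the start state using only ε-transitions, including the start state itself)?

11

Compute the ε-closure size of each fragment's start state recursively; a symbol fragment's start has no outgoing ε-edge, so its closure is just itself (size 1).
  d|b : new start ε-reaches every alternative's start; none of them accept ε, so the new accept is not reached: |ε-closure| = 1 + 1 + 1 = 3
  (d|b)? : new start has ε-edges to the inner start and to the new accept, so |ε-closure| = 2 + 3 = 5
  c|(d|b)? : |ε-closure| = 1 (new start) + (1 + 5) + 1 (new accept, since some branch ε-reaches its own accept) = 8
  (c|(d|b)?)a : |ε-closure| = 8 + 1 = 9 (closure spills across the concat boundary because the left factor accepts ε)
  cd : |ε-closure| equals the left operand's closure size = 1 (its accept is not ε-reachable, so the closure stops there)
  (c|(d|b)?)a|cd : |ε-closure| = 1 + 9 + 1 = 11 (the new accept is not ε-reachable since no branch accepts ε)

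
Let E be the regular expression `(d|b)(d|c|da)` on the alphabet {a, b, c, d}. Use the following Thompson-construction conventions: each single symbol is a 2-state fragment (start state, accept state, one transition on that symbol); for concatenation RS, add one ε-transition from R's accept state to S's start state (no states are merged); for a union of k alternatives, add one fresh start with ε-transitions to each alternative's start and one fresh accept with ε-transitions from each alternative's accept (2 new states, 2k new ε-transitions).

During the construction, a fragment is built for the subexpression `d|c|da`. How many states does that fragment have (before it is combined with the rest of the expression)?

10

Fragment for `d|c|da`:
Each of the 4 symbol leaves contributes a 2-state fragment.
  da → 4 states
  d|c|da → 10 states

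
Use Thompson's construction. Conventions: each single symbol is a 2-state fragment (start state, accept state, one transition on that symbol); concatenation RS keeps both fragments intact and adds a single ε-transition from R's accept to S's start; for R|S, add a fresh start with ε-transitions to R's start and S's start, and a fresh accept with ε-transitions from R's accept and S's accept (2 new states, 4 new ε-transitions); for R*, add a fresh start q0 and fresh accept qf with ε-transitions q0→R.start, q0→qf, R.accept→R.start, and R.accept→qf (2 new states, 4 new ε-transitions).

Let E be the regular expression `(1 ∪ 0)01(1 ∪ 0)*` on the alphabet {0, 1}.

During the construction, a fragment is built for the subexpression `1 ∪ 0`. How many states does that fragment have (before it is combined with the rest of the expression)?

Fragment for `1 ∪ 0`:
Each of the 2 symbol leaves contributes a 2-state fragment.
  1 ∪ 0 = 6 states

6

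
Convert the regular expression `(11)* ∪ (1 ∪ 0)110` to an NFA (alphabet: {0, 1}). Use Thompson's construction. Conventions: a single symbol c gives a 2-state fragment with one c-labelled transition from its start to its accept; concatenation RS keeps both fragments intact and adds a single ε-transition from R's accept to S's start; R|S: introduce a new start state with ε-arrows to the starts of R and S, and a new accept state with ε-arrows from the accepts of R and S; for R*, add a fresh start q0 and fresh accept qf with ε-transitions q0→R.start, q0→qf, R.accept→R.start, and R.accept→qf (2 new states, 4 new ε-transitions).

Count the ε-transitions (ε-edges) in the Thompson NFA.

16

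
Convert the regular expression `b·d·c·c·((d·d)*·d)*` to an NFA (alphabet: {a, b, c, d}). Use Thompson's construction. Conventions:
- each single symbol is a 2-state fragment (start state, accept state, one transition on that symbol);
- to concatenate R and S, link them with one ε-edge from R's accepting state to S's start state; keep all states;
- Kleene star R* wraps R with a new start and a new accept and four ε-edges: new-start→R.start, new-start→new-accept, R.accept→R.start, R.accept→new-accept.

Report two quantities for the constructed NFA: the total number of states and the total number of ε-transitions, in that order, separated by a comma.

18, 14

Per subexpression:
Each of the 7 symbol leaves contributes 2 states and 0 ε-transitions.
  d·d → 4 states, 1 ε-transition
  (d·d)* → 6 states, 5 ε-transitions
  (d·d)*·d → 8 states, 6 ε-transitions
  ((d·d)*·d)* → 10 states, 10 ε-transitions
  b·d·c·c·((d·d)*·d)* → 18 states, 14 ε-transitions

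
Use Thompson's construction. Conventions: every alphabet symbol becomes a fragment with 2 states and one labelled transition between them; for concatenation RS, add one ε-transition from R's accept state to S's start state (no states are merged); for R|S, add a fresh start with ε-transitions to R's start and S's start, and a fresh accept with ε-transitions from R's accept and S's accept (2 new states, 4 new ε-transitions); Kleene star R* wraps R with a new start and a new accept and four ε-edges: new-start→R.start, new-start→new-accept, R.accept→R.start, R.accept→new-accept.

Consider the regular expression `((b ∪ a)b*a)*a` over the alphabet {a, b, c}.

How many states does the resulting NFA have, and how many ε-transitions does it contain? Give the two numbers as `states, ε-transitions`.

16, 15

By structural recursion:
Each of the 5 symbol leaves contributes 2 states and 0 ε-transitions.
  b ∪ a : 6 states, 4 ε-transitions
  b* : 4 states, 4 ε-transitions
  (b ∪ a)b*a : 12 states, 10 ε-transitions
  ((b ∪ a)b*a)* : 14 states, 14 ε-transitions
  ((b ∪ a)b*a)*a : 16 states, 15 ε-transitions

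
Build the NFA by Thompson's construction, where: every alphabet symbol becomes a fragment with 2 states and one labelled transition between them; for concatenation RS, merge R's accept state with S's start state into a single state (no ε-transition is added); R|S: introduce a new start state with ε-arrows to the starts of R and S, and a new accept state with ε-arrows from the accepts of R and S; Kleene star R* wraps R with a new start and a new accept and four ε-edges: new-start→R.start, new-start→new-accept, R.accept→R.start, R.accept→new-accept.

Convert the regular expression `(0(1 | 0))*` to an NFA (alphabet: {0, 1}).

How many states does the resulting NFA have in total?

Building bottom-up:
Each of the 3 symbol leaves contributes a 2-state fragment.
  1 | 0 = 6 states
  0(1 | 0) = 7 states
  (0(1 | 0))* = 9 states

9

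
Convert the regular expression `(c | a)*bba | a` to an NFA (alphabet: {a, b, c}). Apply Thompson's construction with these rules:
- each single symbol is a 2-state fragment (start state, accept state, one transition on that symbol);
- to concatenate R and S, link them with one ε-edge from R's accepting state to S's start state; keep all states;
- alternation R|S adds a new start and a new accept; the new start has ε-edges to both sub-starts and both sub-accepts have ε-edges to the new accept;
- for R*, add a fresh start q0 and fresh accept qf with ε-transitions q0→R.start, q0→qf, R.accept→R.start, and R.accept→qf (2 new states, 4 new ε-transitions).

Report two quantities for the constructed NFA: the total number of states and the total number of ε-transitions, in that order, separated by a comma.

18, 15

Recursing over subexpressions:
Each of the 6 symbol leaves contributes 2 states and 0 ε-transitions.
  c | a — 6 states, 4 ε-transitions
  (c | a)* — 8 states, 8 ε-transitions
  (c | a)*bba — 14 states, 11 ε-transitions
  (c | a)*bba | a — 18 states, 15 ε-transitions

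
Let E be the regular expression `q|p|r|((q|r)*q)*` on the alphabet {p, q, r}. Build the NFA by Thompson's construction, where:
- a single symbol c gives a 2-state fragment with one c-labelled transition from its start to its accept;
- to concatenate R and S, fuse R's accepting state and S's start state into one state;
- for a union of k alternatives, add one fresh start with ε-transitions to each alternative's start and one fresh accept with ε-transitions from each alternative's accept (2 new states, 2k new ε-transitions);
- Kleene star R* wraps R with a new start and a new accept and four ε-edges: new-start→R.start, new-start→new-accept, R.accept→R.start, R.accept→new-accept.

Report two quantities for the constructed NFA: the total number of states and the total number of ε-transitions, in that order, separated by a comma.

19, 20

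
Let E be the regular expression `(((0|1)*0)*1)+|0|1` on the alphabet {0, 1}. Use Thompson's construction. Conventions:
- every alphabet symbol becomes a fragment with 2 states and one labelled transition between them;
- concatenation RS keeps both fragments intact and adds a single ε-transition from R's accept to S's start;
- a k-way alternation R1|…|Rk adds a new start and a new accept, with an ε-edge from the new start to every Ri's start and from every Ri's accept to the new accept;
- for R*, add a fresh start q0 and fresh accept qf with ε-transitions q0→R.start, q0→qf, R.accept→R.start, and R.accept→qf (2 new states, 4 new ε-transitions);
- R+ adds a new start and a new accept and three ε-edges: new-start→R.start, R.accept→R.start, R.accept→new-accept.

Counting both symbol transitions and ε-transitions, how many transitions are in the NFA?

Building bottom-up:
Each of the 6 symbol leaves contributes 1 transition (1 symbol, 0 ε).
  0|1 = 6 transitions (2 symbol, 4 ε)
  (0|1)* = 10 transitions (2 symbol, 8 ε)
  (0|1)*0 = 12 transitions (3 symbol, 9 ε)
  ((0|1)*0)* = 16 transitions (3 symbol, 13 ε)
  ((0|1)*0)*1 = 18 transitions (4 symbol, 14 ε)
  (((0|1)*0)*1)+ = 21 transitions (4 symbol, 17 ε)
  (((0|1)*0)*1)+|0|1 = 29 transitions (6 symbol, 23 ε)

29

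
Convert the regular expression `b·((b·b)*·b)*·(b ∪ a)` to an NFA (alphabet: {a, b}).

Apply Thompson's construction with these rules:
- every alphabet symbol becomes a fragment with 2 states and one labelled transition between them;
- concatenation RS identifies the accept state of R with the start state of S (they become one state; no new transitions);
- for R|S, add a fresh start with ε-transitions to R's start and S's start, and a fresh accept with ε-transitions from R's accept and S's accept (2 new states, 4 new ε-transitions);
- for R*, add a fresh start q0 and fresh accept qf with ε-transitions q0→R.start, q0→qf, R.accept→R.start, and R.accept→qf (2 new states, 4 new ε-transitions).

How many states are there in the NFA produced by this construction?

14

Per subexpression:
Each of the 6 symbol leaves contributes a 2-state fragment.
  b·b : 3 states
  (b·b)* : 5 states
  (b·b)*·b : 6 states
  ((b·b)*·b)* : 8 states
  b ∪ a : 6 states
  b·((b·b)*·b)*·(b ∪ a) : 14 states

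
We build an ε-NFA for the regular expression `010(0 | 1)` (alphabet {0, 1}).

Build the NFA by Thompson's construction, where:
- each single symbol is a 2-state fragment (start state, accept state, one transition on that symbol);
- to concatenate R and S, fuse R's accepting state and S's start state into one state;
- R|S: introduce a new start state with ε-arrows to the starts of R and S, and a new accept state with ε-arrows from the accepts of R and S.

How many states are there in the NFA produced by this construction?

9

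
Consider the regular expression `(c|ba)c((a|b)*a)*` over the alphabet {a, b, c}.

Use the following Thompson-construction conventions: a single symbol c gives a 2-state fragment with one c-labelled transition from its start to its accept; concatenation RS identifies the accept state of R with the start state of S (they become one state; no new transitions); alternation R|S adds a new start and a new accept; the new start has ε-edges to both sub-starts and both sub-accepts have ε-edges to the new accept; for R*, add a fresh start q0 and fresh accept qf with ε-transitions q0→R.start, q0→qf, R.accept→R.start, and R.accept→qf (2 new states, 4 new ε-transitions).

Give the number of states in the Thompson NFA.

18

Building bottom-up:
Each of the 7 symbol leaves contributes a 2-state fragment.
  ba : 3 states
  c|ba : 7 states
  a|b : 6 states
  (a|b)* : 8 states
  (a|b)*a : 9 states
  ((a|b)*a)* : 11 states
  (c|ba)c((a|b)*a)* : 18 states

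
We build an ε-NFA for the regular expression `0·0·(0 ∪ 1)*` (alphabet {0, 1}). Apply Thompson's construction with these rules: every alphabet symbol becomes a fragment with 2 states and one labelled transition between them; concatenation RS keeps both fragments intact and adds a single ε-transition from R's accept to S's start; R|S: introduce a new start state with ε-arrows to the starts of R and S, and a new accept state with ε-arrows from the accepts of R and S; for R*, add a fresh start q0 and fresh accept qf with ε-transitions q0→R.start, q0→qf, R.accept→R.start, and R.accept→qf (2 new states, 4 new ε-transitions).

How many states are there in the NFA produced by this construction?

Recursing over subexpressions:
Each of the 4 symbol leaves contributes a 2-state fragment.
  0 ∪ 1 : 6 states
  (0 ∪ 1)* : 8 states
  0·0·(0 ∪ 1)* : 12 states

12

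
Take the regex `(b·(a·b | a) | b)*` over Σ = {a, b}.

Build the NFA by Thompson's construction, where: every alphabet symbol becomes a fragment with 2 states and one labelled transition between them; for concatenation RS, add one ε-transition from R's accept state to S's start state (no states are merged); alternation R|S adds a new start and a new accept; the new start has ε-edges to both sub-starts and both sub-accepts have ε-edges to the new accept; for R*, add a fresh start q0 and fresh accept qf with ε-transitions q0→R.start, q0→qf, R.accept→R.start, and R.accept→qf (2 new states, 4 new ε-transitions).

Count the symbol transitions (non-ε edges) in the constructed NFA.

5

By structural recursion:
Each of the 5 symbol leaves contributes exactly 1 symbol transition.
  a·b → 2 symbol transitions
  a·b | a → 3 symbol transitions
  b·(a·b | a) → 4 symbol transitions
  b·(a·b | a) | b → 5 symbol transitions
  (b·(a·b | a) | b)* → 5 symbol transitions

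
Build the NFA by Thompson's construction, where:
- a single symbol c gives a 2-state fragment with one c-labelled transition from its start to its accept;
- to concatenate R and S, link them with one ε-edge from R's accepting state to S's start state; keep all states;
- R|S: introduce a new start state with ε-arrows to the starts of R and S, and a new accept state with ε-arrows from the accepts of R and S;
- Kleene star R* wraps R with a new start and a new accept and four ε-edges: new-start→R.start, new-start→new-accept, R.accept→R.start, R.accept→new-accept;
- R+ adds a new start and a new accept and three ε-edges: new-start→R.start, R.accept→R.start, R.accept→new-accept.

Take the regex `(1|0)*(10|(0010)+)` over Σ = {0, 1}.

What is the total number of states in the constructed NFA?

Recursing over subexpressions:
Each of the 8 symbol leaves contributes a 2-state fragment.
  1|0 — 6 states
  (1|0)* — 8 states
  10 — 4 states
  0010 — 8 states
  (0010)+ — 10 states
  10|(0010)+ — 16 states
  (1|0)*(10|(0010)+) — 24 states

24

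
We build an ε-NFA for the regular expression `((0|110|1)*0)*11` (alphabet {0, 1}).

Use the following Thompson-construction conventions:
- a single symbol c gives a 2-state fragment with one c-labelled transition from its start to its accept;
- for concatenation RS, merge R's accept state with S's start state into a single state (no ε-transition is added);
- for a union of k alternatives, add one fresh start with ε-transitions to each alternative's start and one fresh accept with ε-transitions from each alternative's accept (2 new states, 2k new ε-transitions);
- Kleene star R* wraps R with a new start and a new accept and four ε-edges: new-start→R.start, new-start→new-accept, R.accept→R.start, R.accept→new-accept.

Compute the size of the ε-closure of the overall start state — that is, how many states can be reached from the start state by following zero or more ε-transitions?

8

Work bottom-up. For each fragment F, track |ε-closure(F.start)| and whether F's accept lies in that closure (i.e. whether F accepts ε). A single-symbol fragment has closure size 1 and does not accept ε.
  110 : C equals the left operand's closure size = 1 (its accept is not ε-reachable, so the closure stops there)
  0|110|1 : new start ε-reaches every alternative's start; none of them accept ε, so the new accept is not reached: C = 1 + 1 + 1 + 1 = 4
  (0|110|1)* : new start has ε-edges to the inner start and to the new accept, so C = 2 + 4 = 6
  (0|110|1)*0 : C = 6 + (1−1) = 6 (closure spills across the concat boundary because the left factor accepts ε)
  ((0|110|1)*0)* : the star's fresh start ε-reaches both the body's start and the fresh accept: C = 2 + 6 = 8
  ((0|110|1)*0)*11 : C = 8 + (1−1) = 8 (closure spills across the concat boundary because the left factor accepts ε)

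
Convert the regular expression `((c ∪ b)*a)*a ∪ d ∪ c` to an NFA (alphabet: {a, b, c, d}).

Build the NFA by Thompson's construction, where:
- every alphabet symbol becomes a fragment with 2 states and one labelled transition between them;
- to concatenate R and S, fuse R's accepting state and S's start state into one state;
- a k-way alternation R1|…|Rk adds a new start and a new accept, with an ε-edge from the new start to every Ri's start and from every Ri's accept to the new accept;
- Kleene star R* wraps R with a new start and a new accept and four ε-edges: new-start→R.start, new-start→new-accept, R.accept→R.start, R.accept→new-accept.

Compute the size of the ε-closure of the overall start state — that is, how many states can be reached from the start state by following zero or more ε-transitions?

Compute the ε-closure size of each fragment's start state recursively; a symbol fragment's start has no outgoing ε-edge, so its closure is just itself (size 1).
  c ∪ b : new start ε-reaches every alternative's start; none of them accept ε, so the new accept is not reached: C = 1 + 1 + 1 = 3
  (c ∪ b)* : C = 1 (new start) + 3 (body) + 1 (new accept) = 5
  (c ∪ b)*a : C = 5 + (1−1) = 5 (closure spills across the concat boundary because the left factor accepts ε)
  ((c ∪ b)*a)* : new start has ε-edges to the inner start and to the new accept, so C = 2 + 5 = 7
  ((c ∪ b)*a)*a : the left operand accepts ε, so the closure extends into the next operand (the shared merged state is already counted); C = 7 + (1−1) = 7
  ((c ∪ b)*a)*a ∪ d ∪ c : new start ε-reaches every alternative's start; none of them accept ε, so the new accept is not reached: C = 1 + 7 + 1 + 1 = 10

10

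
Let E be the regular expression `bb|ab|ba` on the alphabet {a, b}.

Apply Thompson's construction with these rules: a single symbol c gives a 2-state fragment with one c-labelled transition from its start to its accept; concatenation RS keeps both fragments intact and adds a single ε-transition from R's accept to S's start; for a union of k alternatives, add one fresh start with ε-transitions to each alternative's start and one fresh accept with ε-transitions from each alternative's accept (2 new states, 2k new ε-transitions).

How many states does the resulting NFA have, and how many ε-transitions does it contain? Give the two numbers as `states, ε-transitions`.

14, 9

Per subexpression:
Each of the 6 symbol leaves contributes 2 states and 0 ε-transitions.
  bb → 4 states, 1 ε-transition
  ab → 4 states, 1 ε-transition
  ba → 4 states, 1 ε-transition
  bb|ab|ba → 14 states, 9 ε-transitions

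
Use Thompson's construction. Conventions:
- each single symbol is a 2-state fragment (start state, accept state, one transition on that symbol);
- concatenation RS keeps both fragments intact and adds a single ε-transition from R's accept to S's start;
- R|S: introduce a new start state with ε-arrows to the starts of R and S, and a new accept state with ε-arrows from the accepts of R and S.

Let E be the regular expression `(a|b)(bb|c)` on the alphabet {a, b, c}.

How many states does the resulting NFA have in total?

By structural recursion:
Each of the 5 symbol leaves contributes a 2-state fragment.
  a|b — 6 states
  bb — 4 states
  bb|c — 8 states
  (a|b)(bb|c) — 14 states

14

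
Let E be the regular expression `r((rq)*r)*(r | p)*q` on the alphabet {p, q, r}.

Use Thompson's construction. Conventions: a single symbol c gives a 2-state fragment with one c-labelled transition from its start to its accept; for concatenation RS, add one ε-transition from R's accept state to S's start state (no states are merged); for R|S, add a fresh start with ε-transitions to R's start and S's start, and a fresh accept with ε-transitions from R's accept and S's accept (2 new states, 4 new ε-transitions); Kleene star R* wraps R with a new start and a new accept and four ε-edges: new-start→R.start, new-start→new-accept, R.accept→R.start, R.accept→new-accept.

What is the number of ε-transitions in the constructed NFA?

21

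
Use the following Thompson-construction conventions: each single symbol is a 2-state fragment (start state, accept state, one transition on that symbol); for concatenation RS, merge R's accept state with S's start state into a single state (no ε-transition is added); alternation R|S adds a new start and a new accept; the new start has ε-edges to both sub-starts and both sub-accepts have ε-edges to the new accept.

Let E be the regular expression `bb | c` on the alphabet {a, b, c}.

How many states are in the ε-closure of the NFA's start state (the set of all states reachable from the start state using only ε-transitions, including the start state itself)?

3

Let C(F) = |ε-closure(F.start)| within fragment F, and note whether F accepts ε. Symbol fragments have C = 1 and do not accept ε. Then:
  bb — |ε-closure| equals the left operand's closure size = 1 (its accept is not ε-reachable, so the closure stops there)
  bb | c — |ε-closure| = 1 + 1 + 1 = 3 (the new accept is not ε-reachable since no branch accepts ε)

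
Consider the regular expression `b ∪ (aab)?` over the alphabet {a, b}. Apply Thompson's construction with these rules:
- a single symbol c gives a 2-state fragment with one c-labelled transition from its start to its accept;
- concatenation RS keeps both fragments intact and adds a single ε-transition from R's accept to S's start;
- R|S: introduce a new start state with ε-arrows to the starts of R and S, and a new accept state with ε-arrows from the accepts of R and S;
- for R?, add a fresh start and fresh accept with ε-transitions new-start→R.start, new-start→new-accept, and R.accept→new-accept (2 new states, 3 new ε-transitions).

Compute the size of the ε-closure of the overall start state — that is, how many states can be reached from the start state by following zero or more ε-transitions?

Compute the ε-closure size of each fragment's start state recursively; a symbol fragment's start has no outgoing ε-edge, so its closure is just itself (size 1).
  aab — same as the first factor's closure: |ε-closure| = 1
  (aab)? — |ε-closure| = 1 (new start) + 1 (body) + 1 (new accept, via ε) = 3
  b ∪ (aab)? — new start ε-reaches every alternative's start; at least one alternative accepts ε, so the union's new accept is reached too: |ε-closure| = 1 + 1 + 3 + 1 = 6

6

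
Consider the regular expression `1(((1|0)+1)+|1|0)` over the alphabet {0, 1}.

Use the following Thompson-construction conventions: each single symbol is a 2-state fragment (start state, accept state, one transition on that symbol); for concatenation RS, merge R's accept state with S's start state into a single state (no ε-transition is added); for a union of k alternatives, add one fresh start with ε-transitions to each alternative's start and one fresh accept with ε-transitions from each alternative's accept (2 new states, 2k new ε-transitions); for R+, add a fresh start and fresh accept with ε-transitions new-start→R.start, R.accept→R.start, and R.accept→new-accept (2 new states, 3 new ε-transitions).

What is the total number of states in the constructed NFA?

Building bottom-up:
Each of the 6 symbol leaves contributes a 2-state fragment.
  1|0 = 6 states
  (1|0)+ = 8 states
  (1|0)+1 = 9 states
  ((1|0)+1)+ = 11 states
  ((1|0)+1)+|1|0 = 17 states
  1(((1|0)+1)+|1|0) = 18 states

18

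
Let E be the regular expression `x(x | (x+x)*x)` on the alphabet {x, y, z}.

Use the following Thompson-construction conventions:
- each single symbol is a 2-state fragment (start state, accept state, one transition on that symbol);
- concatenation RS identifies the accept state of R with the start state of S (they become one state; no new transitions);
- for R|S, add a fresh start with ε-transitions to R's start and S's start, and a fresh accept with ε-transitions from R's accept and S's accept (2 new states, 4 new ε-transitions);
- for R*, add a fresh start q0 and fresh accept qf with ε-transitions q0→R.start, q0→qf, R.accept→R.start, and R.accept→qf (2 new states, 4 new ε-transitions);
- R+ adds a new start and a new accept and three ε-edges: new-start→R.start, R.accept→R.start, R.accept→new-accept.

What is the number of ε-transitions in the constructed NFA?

11

Building bottom-up:
Each of the 5 symbol leaves contributes 0 ε-transitions.
  x+ — 3 ε-transitions
  x+x — 3 ε-transitions
  (x+x)* — 7 ε-transitions
  (x+x)*x — 7 ε-transitions
  x | (x+x)*x — 11 ε-transitions
  x(x | (x+x)*x) — 11 ε-transitions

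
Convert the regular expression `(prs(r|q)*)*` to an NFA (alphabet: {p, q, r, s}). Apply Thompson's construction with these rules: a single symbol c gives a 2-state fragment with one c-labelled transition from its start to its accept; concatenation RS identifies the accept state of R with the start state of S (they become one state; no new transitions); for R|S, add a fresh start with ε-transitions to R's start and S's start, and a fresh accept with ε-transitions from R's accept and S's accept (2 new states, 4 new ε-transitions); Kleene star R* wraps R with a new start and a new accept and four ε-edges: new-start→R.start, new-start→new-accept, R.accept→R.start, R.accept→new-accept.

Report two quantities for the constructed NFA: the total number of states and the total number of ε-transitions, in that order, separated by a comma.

By structural recursion:
Each of the 5 symbol leaves contributes 2 states and 0 ε-transitions.
  r|q : 6 states, 4 ε-transitions
  (r|q)* : 8 states, 8 ε-transitions
  prs(r|q)* : 11 states, 8 ε-transitions
  (prs(r|q)*)* : 13 states, 12 ε-transitions

13, 12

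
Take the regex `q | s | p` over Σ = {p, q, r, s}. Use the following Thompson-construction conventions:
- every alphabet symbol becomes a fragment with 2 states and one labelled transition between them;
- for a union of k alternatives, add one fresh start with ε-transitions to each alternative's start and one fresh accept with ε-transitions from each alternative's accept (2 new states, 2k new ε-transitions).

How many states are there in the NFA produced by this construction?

By structural recursion:
Each of the 3 symbol leaves contributes a 2-state fragment.
  q | s | p : 8 states

8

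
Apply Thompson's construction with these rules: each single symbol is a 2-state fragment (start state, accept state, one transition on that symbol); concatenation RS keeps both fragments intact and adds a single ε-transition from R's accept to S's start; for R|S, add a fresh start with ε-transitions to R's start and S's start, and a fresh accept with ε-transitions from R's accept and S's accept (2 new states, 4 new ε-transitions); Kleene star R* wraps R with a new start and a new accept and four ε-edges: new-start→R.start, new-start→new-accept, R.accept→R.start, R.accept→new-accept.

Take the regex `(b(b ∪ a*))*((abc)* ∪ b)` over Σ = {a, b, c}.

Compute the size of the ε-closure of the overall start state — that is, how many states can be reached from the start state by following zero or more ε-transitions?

Work bottom-up. For each fragment F, track |ε-closure(F.start)| and whether F's accept lies in that closure (i.e. whether F accepts ε). A single-symbol fragment has closure size 1 and does not accept ε.
  a* : new start has ε-edges to the inner start and to the new accept, so |ε-closure| = 2 + 1 = 3
  b ∪ a* : new start ε-reaches every alternative's start; at least one alternative accepts ε, so the union's new accept is reached too: |ε-closure| = 1 + 1 + 3 + 1 = 6
  b(b ∪ a*) : same as the first factor's closure: |ε-closure| = 1
  (b(b ∪ a*))* : the star's fresh start ε-reaches both the body's start and the fresh accept: |ε-closure| = 2 + 1 = 3
  abc : |ε-closure| equals the left operand's closure size = 1 (its accept is not ε-reachable, so the closure stops there)
  (abc)* : the star's fresh start ε-reaches both the body's start and the fresh accept: |ε-closure| = 2 + 1 = 3
  (abc)* ∪ b : new start ε-reaches every alternative's start; at least one alternative accepts ε, so the union's new accept is reached too: |ε-closure| = 1 + 3 + 1 + 1 = 6
  (b(b ∪ a*))*((abc)* ∪ b) : the left operand accepts ε, so the closure extends into the next operand (via the concat ε-link); |ε-closure| = 3 + 6 = 9

9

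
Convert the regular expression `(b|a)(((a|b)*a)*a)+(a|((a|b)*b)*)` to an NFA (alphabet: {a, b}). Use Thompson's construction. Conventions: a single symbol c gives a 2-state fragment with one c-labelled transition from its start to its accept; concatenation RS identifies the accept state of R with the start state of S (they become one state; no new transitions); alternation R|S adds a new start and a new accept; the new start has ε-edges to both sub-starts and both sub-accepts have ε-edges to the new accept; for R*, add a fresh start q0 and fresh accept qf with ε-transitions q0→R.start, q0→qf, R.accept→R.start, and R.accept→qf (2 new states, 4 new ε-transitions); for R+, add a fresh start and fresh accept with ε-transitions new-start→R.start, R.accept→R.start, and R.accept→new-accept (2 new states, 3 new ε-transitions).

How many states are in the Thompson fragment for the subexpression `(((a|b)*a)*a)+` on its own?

14

Fragment for `(((a|b)*a)*a)+`:
Each of the 4 symbol leaves contributes a 2-state fragment.
  a|b = 6 states
  (a|b)* = 8 states
  (a|b)*a = 9 states
  ((a|b)*a)* = 11 states
  ((a|b)*a)*a = 12 states
  (((a|b)*a)*a)+ = 14 states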